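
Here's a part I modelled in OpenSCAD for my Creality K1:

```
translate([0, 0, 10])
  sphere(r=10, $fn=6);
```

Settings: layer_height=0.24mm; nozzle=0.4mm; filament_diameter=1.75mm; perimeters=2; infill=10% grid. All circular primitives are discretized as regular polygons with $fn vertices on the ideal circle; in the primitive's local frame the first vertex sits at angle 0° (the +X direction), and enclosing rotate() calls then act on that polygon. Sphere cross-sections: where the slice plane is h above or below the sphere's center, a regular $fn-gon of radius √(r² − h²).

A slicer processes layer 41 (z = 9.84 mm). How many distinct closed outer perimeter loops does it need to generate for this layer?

At z = 9.84 mm: the r=10 sphere slices to a regular 6-gon of circumradius 9.999 (√(r²−h²) with h=0.16 from center). The result has 1 disconnected region.

1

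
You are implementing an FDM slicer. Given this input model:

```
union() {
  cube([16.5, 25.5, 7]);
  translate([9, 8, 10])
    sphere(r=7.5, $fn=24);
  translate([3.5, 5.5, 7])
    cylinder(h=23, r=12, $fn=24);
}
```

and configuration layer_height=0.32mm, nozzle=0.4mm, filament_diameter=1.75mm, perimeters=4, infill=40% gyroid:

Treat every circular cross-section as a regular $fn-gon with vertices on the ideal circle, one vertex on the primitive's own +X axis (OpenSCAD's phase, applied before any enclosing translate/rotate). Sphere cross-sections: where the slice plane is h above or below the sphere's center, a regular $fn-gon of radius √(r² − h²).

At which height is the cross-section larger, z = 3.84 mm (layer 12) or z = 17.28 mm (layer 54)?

layer 54 (z = 17.28 mm)

Layer 12 (z = 3.84): the cube (footprint 16.5×25.5) is included at this height (area 420.75 mm²); the r=7.5 sphere at (9, 8) contributes a regular 24-gon of circumradius √(7.5²−6.16²) = 4.278 (area = (24/2)·4.278²·sin(360°/24) = 56.85 mm²); the cylinder at (3.5, 5.5) is absent (z outside [7, 30]); Taking the union: the r=7.5 sphere at (9, 8) lies entirely inside the 16.5×25.5 cube, so the union is just the 16.5×25.5 cube — area = 420.75 mm². So its area = 420.75 mm². Layer 54 (z = 17.28): the cube does not reach this height (z outside [0, 7]); the r=7.5 sphere at (9, 8) contributes a regular 24-gon of circumradius √(7.5²−7.28²) = 1.803 (area = (24/2)·1.803²·sin(360°/24) = 10.10 mm²); the r=12 cylinder at (3.5, 5.5) gives a regular 24-gon of circumradius 12 (constant along its height) (area = (24/2)·12.000²·sin(360°/24) = 447.24 mm²); Merging all regions: the r=7.5 sphere at (9, 8) lies entirely inside the r=12 cylinder at (3.5, 5.5), so the union is just the r=12 cylinder at (3.5, 5.5) — area = 447.24 mm². So its area = 447.24 mm². Layer 54 is larger (447.24 vs 420.75 mm²).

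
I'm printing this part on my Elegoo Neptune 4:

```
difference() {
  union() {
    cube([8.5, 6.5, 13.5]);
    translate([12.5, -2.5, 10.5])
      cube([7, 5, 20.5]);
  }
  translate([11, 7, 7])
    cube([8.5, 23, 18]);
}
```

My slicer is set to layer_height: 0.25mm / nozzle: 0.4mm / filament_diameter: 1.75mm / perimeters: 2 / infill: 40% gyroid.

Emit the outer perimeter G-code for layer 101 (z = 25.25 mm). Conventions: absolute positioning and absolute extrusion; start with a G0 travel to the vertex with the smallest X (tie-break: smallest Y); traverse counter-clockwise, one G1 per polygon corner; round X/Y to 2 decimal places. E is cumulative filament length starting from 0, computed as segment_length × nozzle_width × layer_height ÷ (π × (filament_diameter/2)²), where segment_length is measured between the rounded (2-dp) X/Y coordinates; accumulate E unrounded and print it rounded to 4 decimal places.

At z = 25.25 mm: the cube does not reach this height (z outside [0, 13.5]); the cube at (12.5, -2.5) (footprint 7×5) is included at this height; Merging all regions: only the 7×5 cube at (12.5, -2.5) is present, so the union is just that shape — 1 connected region; the cube at (11, 7) is absent (z outside [7, 25]); Taking the first minus the rest: none of the subtracted shapes is present at this height, so that combined region is unchanged — 1 connected region. The outline is a single polygon with 4 vertices. Extrusion per mm of travel: 0.4 × 0.25 / (π × 0.875²) = 0.041575. Accumulating E over each segment gives final E = 0.9978.

G0 X12.50 Y-2.50 Z25.25
G1 X19.50 Y-2.50 E0.2910
G1 X19.50 Y2.50 E0.4989
G1 X12.50 Y2.50 E0.7899
G1 X12.50 Y-2.50 E0.9978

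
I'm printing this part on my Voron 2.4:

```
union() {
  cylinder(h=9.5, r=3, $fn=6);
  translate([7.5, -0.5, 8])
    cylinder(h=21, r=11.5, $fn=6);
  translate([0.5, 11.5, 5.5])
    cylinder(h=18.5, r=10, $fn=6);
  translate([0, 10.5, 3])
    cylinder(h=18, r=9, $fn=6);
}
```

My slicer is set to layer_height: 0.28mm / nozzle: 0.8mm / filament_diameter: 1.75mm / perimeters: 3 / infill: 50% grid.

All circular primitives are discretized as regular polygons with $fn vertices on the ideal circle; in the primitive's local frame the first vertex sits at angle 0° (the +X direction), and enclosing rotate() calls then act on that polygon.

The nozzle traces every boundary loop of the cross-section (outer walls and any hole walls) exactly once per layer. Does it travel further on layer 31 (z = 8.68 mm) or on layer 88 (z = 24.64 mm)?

Layer 31 (z = 8.68): the r=3 cylinder gives a regular 6-gon of circumradius 3 (constant along its height) (perimeter = 2·6·3.000·sin(180°/6) = 18.00 mm); the cylinder at (7.5, -0.5): section is a regular 6-gon, circumradius r=11.5 (perimeter = 2·6·11.500·sin(180°/6) = 69.00 mm); the r=10 cylinder at (0.5, 11.5) gives a regular 6-gon of circumradius 10 (constant along its height) (perimeter = 2·6·10.000·sin(180°/6) = 60.00 mm); the r=9 cylinder at (0, 10.5) gives a regular 6-gon of circumradius 9 (constant along its height) (perimeter = 2·6·9.000·sin(180°/6) = 54.00 mm); Merging all regions: the regions partially overlap (shared area 283.03 mm²), so the edge portions inside another operand are dropped and the merged outline is re-measured after clipping — boundary = 98.49 mm. So its perimeter = 98.49 mm. Layer 88 (z = 24.64): the cylinder is absent (z outside [0, 9.5]); the r=11.5 cylinder at (7.5, -0.5) contributes a regular 6-gon of circumradius 11.5 (perimeter = 2·6·11.500·sin(180°/6) = 69.00 mm); the cylinder at (0.5, 11.5) is not intersected at this z (z outside [5.5, 24]); the cylinder at (0, 10.5) is not intersected at this z (z outside [3, 21]); Merging all regions: only the r=11.5 cylinder at (7.5, -0.5) is present, so the union is just that shape — boundary = 69.00 mm. So its perimeter = 69.00 mm. Layer 31 is larger (98.49 vs 69.00 mm).

layer 31 (z = 8.68 mm)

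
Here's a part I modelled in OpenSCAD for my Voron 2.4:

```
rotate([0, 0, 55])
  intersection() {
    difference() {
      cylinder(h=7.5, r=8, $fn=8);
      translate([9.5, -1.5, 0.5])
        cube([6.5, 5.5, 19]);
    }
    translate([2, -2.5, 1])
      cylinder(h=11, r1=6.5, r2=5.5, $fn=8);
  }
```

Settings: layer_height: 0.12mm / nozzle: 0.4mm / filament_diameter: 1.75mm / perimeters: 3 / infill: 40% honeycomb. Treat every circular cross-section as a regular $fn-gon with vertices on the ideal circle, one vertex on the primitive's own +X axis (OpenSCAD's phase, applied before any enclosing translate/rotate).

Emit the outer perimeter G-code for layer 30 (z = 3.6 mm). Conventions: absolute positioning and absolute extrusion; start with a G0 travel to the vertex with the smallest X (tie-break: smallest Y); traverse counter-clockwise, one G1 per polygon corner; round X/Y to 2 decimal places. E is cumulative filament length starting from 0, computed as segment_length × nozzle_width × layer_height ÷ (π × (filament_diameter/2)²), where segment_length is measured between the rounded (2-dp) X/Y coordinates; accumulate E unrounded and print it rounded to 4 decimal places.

G0 X-2.97 Y-0.88 Z3.60
G1 X-0.40 Y-4.93 E0.0957
G1 X4.28 Y-5.96 E0.1914
G1 X6.57 Y-4.51 E0.2454
G1 X7.88 Y1.39 E0.3660
G1 X5.13 Y5.70 E0.4681
G1 X2.11 Y6.37 E0.5298
G1 X-1.94 Y3.80 E0.6255
G1 X-2.97 Y-0.88 E0.7212

At z = 3.6 mm: the cylinder: section is a regular 8-gon, circumradius r=8; the 6.5×5.5 cube at (9.5, -1.5) contributes its full rectangle; Taking the first minus the rest: starting from the r=8 cylinder, the 6.5×5.5 cube at (9.5, -1.5) misses the remaining region (no effect) — 1 connected region; the cone at (2, -2.5) contributes a regular 8-gon of circumradius 6.264 (interpolated between r1=6.5 and r2=5.5 at t=0.236); After intersecting: the cone at (2, -2.5) partially overlaps that combined region; clipping to the common part keeps 97.06 mm² — 1 connected region; (rotated 55° about Z; rotation is an isometry so areas/perimeters/island counts are preserved). The outline is a single polygon with 8 vertices. Extrusion per mm of travel: 0.4 × 0.12 / (π × 0.875²) = 0.019956. Accumulating E over each segment gives final E = 0.7212.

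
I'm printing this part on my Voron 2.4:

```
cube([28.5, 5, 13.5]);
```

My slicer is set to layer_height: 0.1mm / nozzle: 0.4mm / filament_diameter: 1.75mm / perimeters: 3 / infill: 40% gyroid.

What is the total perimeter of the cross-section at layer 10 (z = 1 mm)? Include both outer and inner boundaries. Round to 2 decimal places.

At z = 1 mm: the cube is present — its section is the full 28.5×5 rectangle (perimeter 67.00 mm). Overall, the cross-section is a single solid region. Total boundary length (outer) = 67.00 mm.

67.00 mm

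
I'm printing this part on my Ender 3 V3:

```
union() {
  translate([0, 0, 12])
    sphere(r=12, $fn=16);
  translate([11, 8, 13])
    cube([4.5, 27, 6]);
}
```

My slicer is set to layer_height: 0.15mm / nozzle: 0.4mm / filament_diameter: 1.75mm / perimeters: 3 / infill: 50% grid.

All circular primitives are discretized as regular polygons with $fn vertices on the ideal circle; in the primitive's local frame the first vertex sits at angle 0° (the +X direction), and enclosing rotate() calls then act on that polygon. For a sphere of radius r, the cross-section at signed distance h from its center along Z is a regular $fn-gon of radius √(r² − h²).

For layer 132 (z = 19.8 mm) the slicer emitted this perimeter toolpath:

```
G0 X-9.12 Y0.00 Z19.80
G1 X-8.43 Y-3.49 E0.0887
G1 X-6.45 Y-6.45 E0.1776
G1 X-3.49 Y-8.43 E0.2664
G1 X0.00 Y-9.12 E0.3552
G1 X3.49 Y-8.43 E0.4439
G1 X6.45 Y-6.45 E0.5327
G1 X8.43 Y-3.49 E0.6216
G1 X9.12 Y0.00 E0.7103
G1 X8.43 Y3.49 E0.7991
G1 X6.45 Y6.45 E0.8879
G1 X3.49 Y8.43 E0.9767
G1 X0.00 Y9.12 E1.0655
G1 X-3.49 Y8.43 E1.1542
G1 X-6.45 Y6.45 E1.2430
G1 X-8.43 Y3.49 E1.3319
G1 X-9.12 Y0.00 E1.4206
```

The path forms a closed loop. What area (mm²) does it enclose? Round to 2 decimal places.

254.77 mm²

Apply the shoelace formula to the sequence of (X, Y) vertices; enclosed area = 254.77 mm².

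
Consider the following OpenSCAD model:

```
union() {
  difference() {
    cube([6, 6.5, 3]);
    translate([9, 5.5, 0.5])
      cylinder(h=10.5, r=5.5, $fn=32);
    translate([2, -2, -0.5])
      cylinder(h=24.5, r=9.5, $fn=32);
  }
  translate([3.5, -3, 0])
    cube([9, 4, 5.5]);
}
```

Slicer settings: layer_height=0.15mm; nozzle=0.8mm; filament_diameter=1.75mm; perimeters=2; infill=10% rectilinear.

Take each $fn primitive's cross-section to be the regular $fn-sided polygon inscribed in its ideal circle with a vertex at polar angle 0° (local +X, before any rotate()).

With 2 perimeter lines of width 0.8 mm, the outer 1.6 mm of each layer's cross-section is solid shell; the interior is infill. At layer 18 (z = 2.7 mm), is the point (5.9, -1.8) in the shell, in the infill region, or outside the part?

At z = 2.7 mm: the 6×6.5 cube contributes its full rectangle; the r=5.5 cylinder at (9, 5.5) contributes a regular 32-gon of circumradius 5.5; the cylinder at (2, -2): section is a regular 32-gon, circumradius r=9.5; Subtracting the remaining from the first: starting from the 6×6.5 cube, the r=5.5 cylinder at (9, 5.5) partially overlaps it — only the 10.47 mm² overlap (of its 94.42 mm²) is removed, clipping the outline; the r=9.5 cylinder at (2, -2) covers all of what remains (removes everything) — nothing remains; the 9×4 cube at (3.5, -3) contributes its full rectangle; Taking the union: only the 9×4 cube at (3.5, -3) is present, so the union is just that shape — 1 connected region. Overall, the cross-section is a single solid region. The nearest boundary edge runs (3.50, -3.00)→(12.50, -3.00); distance from the point to it = 1.20 mm. The point is inside the cross-section, 1.20 mm from the nearest boundary — within the 1.6 mm shell band (2 × 0.8).

shell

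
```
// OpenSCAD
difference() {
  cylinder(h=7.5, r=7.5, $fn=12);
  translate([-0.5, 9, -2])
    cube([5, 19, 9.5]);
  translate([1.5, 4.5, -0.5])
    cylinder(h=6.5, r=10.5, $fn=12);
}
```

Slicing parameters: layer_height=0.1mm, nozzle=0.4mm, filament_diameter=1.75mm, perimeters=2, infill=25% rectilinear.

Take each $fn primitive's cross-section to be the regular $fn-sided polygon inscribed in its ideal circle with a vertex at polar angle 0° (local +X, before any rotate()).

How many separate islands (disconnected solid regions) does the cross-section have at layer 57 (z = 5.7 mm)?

At z = 5.7 mm: the r=7.5 cylinder contributes a regular 12-gon of circumradius 7.5; the cube at (-0.5, 9) is present — its section is the full 5×19 rectangle; the cylinder at (1.5, 4.5): section is a regular 12-gon, circumradius r=10.5; Subtracting the remaining from the first: starting from the r=7.5 cylinder, the 5×19 cube at (-0.5, 9) misses the remaining region (no effect); the r=10.5 cylinder at (1.5, 4.5) partially overlaps it — only the 150.19 mm² overlap (of its 330.75 mm²) is removed, clipping the outline — 1 connected region. Overall, the cross-section is a single solid region. Island count = 1.

1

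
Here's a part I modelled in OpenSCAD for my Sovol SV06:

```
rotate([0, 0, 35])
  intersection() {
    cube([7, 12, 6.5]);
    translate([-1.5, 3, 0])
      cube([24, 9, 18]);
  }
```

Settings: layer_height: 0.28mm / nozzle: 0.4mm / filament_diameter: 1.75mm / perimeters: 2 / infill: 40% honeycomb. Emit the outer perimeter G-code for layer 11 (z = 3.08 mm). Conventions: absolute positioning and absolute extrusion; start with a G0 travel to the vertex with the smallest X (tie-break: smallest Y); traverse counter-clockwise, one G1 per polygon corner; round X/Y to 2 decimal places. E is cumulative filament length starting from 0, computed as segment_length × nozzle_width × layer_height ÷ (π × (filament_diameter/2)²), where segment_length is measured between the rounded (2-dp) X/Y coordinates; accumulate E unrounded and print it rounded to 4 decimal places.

G0 X-6.88 Y9.83 Z3.08
G1 X-1.72 Y2.46 E0.4189
G1 X4.01 Y6.47 E0.7446
G1 X-1.15 Y13.84 E1.1635
G1 X-6.88 Y9.83 E1.4892

At z = 3.08 mm: the 7×12 cube contributes its full rectangle; the 24×9 cube at (-1.5, 3) contributes its full rectangle; Keeping only the common overlap: the 24×9 cube at (-1.5, 3) partially overlaps the 7×12 cube; clipping to the common part keeps 63.00 mm² — 1 connected region; (rotated 35° about Z; rotation is an isometry so areas/perimeters/island counts are preserved). The outline is a single polygon with 4 vertices. Extrusion per mm of travel: 0.4 × 0.28 / (π × 0.875²) = 0.046564. Accumulating E over each segment gives final E = 1.4892.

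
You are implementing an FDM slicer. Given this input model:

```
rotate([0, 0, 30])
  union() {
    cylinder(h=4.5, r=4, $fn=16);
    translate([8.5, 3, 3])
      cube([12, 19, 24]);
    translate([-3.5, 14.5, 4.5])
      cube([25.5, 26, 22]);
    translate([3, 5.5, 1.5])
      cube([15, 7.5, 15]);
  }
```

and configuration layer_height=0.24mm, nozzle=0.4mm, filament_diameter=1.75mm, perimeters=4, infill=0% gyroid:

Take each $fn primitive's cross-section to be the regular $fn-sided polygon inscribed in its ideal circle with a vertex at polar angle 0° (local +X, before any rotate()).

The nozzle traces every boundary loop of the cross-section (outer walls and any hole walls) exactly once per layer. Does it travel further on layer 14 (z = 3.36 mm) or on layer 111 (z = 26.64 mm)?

Layer 14 (z = 3.36): the r=4 cylinder contributes a regular 16-gon of circumradius 4 (perimeter = 2·16·4.000·sin(180°/16) = 24.97 mm); the cube at (8.5, 3) (footprint 12×19) is included at this height (perimeter 62.00 mm); the cube at (-3.5, 14.5) is not intersected at this z (z outside [4.5, 26.5]); the cube at (3, 5.5) is present — its section is the full 15×7.5 rectangle (perimeter 45.00 mm); Taking the union: the regions partially overlap (shared area 71.25 mm²), so the edge portions inside another operand are dropped and the merged outline is re-measured after clipping — boundary = 97.97 mm; (whole slice rotated 30° about Z — lengths, areas and connectivity unchanged). So its perimeter = 97.97 mm. Layer 111 (z = 26.64): the cylinder does not reach this height (z outside [0, 4.5]); the 12×19 cube at (8.5, 3) contributes its full rectangle (perimeter 62.00 mm); the cube at (-3.5, 14.5) is not intersected at this z (z outside [4.5, 26.5]); the cube at (3, 5.5) is not intersected at this z (z outside [1.5, 16.5]); Combining (union): only the 12×19 cube at (8.5, 3) is present, so the union is just that shape — boundary = 62.00 mm; (rotated 30° about Z; rotation is an isometry so areas/perimeters/island counts are preserved). So its perimeter = 62.00 mm. Layer 14 is larger (97.97 vs 62.00 mm).

layer 14 (z = 3.36 mm)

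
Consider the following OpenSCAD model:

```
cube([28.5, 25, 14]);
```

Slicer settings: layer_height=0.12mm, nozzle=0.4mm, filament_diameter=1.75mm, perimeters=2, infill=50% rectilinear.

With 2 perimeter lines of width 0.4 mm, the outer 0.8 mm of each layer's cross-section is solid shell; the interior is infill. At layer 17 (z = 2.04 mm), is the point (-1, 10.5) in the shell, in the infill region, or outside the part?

At z = 2.04 mm: the cube (footprint 28.5×25) is included at this height. Overall, the cross-section is a single solid region. The nearest boundary edge runs (0.00, 25.00)→(0.00, 0.00); distance from the point to it = 1.00 mm. The point is not inside any of the regions above, so it lies outside the cross-section (1.00 mm from the nearest boundary).

outside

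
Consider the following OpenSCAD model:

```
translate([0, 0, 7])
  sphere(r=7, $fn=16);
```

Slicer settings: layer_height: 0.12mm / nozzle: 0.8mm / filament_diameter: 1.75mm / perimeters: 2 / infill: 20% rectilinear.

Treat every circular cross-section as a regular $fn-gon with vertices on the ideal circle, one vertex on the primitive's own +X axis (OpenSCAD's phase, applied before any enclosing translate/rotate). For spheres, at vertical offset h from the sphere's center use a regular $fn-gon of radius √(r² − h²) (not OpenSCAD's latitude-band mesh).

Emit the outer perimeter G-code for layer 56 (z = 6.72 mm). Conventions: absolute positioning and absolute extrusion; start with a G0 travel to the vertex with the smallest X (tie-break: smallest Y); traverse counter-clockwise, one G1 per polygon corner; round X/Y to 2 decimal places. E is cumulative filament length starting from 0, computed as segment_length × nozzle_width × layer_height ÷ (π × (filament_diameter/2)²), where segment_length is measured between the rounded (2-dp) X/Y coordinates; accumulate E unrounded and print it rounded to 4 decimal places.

G0 X-6.99 Y0.00 Z6.72
G1 X-6.46 Y-2.68 E0.1090
G1 X-4.95 Y-4.95 E0.2179
G1 X-2.68 Y-6.46 E0.3267
G1 X0.00 Y-6.99 E0.4357
G1 X2.68 Y-6.46 E0.5447
G1 X4.95 Y-4.95 E0.6536
G1 X6.46 Y-2.68 E0.7624
G1 X6.99 Y0.00 E0.8714
G1 X6.46 Y2.68 E0.9804
G1 X4.95 Y4.95 E1.0893
G1 X2.68 Y6.46 E1.1981
G1 X0.00 Y6.99 E1.3071
G1 X-2.68 Y6.46 E1.4161
G1 X-4.95 Y4.95 E1.5250
G1 X-6.46 Y2.68 E1.6338
G1 X-6.99 Y0.00 E1.7428

At z = 6.72 mm: the sphere: section is a regular 16-gon, circumradius = √(r²−h²) = √(7²−0.28²) = 6.994. The outline is a single polygon with 16 vertices. Extrusion per mm of travel: 0.8 × 0.12 / (π × 0.875²) = 0.039912. Accumulating E over each segment gives final E = 1.7428.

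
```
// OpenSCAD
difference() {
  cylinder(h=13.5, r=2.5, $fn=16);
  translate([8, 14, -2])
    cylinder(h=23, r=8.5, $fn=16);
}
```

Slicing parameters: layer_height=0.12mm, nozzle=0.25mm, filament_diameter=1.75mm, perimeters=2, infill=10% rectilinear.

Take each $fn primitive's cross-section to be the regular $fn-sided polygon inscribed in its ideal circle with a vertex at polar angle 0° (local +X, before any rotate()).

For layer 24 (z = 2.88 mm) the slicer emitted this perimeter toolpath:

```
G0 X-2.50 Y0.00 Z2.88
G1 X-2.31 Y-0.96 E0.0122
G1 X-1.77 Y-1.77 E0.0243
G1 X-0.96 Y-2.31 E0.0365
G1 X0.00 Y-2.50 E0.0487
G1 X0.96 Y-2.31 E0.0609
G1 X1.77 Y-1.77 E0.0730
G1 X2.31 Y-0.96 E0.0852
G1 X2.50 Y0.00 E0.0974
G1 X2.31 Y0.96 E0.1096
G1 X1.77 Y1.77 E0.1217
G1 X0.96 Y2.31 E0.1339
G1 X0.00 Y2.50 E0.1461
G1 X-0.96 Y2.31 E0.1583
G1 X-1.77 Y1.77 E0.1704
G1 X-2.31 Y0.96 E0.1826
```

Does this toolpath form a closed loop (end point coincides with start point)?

Start point (G0): (-2.50, 0.00). End point (last G1): the path does not return to the start — open.

no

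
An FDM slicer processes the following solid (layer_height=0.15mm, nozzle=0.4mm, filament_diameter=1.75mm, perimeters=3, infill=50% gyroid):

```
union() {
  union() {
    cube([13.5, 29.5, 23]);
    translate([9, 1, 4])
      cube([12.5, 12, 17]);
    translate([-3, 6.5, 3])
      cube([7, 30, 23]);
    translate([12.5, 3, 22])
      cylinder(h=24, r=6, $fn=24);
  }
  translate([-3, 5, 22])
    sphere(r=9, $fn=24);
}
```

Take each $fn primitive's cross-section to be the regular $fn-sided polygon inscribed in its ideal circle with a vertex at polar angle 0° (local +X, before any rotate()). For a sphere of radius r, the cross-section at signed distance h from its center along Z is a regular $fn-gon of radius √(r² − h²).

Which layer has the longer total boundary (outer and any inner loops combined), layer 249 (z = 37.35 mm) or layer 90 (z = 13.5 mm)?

layer 90 (z = 13.5 mm)

Layer 249 (z = 37.35): the cube is not intersected at this z (z outside [0, 23]); the cube at (9, 1) is absent (z outside [4, 21]); the cube at (-3, 6.5) does not reach this height (z outside [3, 26]); the cylinder at (12.5, 3): section is a regular 24-gon, circumradius r=6 (perimeter = 2·24·6.000·sin(180°/24) = 37.59 mm); Combining (union): only the r=6 cylinder at (12.5, 3) is present, so the union is just that shape — boundary = 37.59 mm; the sphere at (-3, 5) does not reach this height (|z−center|=15.350 > r=9); Taking the union: only that combined region is present, so the union is just that shape — boundary = 37.59 mm. So its perimeter = 37.59 mm. Layer 90 (z = 13.5): the 13.5×29.5 cube contributes its full rectangle (perimeter 86.00 mm); the 12.5×12 cube at (9, 1) contributes its full rectangle (perimeter 49.00 mm); the 7×30 cube at (-3, 6.5) contributes its full rectangle (perimeter 74.00 mm); the cylinder at (12.5, 3) does not reach this height (z outside [22, 46]); Combining (union): the regions partially overlap (shared area 146.00 mm²), so the edge portions inside another operand are dropped and the merged outline is re-measured after clipping — boundary = 122.00 mm; the r=9 sphere at (-3, 5) contributes a regular 24-gon of circumradius √(9²−8.5²) = 2.958 (perimeter = 2·24·2.958·sin(180°/24) = 18.53 mm); Taking the union: the regions partially overlap (shared area 2.58 mm²), so the edge portions inside another operand are dropped and the merged outline is re-measured after clipping — boundary = 133.47 mm. So its perimeter = 133.47 mm. Layer 90 is larger (133.47 vs 37.59 mm).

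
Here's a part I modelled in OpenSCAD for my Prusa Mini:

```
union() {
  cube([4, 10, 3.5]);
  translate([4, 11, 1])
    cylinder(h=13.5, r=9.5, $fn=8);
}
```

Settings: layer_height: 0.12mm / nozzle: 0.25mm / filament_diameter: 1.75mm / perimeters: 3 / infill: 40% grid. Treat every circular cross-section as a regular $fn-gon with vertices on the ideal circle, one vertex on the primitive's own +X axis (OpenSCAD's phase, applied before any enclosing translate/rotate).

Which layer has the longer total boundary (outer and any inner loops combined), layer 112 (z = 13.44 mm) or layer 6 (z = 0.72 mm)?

layer 112 (z = 13.44 mm)

Layer 112 (z = 13.44): the cube does not reach this height (z outside [0, 3.5]); the r=9.5 cylinder at (4, 11) contributes a regular 8-gon of circumradius 9.5 (perimeter = 2·8·9.500·sin(180°/8) = 58.17 mm); Merging all regions: only the r=9.5 cylinder at (4, 11) is present, so the union is just that shape — boundary = 58.17 mm. So its perimeter = 58.17 mm. Layer 6 (z = 0.72): the cube is present — its section is the full 4×10 rectangle (perimeter 28.00 mm); the cylinder at (4, 11) is not intersected at this z (z outside [1, 14.5]); Merging all regions: only the 4×10 cube is present, so the union is just that shape — boundary = 28.00 mm. So its perimeter = 28.00 mm. Layer 112 is larger (58.17 vs 28.00 mm).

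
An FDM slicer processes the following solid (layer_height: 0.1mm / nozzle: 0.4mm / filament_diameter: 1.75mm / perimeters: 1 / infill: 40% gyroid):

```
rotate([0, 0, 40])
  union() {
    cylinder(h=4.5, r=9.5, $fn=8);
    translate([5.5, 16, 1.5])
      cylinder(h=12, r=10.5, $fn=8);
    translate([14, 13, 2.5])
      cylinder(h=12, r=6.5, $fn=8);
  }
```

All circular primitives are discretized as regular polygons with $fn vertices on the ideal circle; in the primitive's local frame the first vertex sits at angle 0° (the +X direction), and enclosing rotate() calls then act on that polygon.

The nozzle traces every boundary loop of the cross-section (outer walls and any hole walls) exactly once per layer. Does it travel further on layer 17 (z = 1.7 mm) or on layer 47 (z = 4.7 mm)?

Layer 17 (z = 1.7): the r=9.5 cylinder gives a regular 8-gon of circumradius 9.5 (constant along its height) (perimeter = 2·8·9.500·sin(180°/8) = 58.17 mm); the cylinder at (5.5, 16): section is a regular 8-gon, circumradius r=10.5 (perimeter = 2·8·10.500·sin(180°/8) = 64.29 mm); the cylinder at (14, 13) does not reach this height (z outside [2.5, 14.5]); Taking the union: the regions partially overlap (shared area 12.82 mm²), so the edge portions inside another operand are dropped and the merged outline is re-measured after clipping — boundary = 102.65 mm; (whole slice rotated 40° about Z — lengths, areas and connectivity unchanged). So its perimeter = 102.65 mm. Layer 47 (z = 4.7): the cylinder is not intersected at this z (z outside [0, 4.5]); the r=10.5 cylinder at (5.5, 16) contributes a regular 8-gon of circumradius 10.5 (perimeter = 2·8·10.500·sin(180°/8) = 64.29 mm); the r=6.5 cylinder at (14, 13) contributes a regular 8-gon of circumradius 6.5 (perimeter = 2·8·6.500·sin(180°/8) = 39.80 mm); Taking the union: the regions partially overlap (shared area 63.97 mm²), so the edge portions inside another operand are dropped and the merged outline is re-measured after clipping — boundary = 73.11 mm; (whole slice rotated 40° about Z — lengths, areas and connectivity unchanged). So its perimeter = 73.11 mm. Layer 17 is larger (102.65 vs 73.11 mm).

layer 17 (z = 1.7 mm)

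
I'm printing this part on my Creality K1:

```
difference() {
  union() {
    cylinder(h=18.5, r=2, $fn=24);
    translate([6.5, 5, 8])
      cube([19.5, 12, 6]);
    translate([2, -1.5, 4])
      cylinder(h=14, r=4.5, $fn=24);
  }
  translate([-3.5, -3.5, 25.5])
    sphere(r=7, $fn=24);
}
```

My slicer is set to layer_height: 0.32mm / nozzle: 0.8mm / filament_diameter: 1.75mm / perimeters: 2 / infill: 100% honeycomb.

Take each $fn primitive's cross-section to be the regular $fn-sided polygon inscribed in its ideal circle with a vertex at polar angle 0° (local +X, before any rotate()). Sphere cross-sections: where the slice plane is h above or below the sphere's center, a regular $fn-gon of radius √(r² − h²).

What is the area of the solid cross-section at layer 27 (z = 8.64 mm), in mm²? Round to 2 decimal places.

At z = 8.64 mm: the cylinder: section is a regular 24-gon, circumradius r=2 (area = (24/2)·2.000²·sin(360°/24) = 12.42 mm²); the cube at (6.5, 5) is present — its section is the full 19.5×12 rectangle (area 234.00 mm²); the r=4.5 cylinder at (2, -1.5) contributes a regular 24-gon of circumradius 4.5 (area = (24/2)·4.500²·sin(360°/24) = 62.89 mm²); Taking the union: the regions partially overlap — summed areas 309.32 mm² minus the doubly-counted overlap 12.41 mm² gives 296.91 mm² — area = 296.91 mm²; the sphere at (-3.5, -3.5) is absent (|z−center|=16.860 > r=7); After the difference (first − rest): none of the subtracted shapes is present at this height, so that combined region is unchanged — area = 296.91 mm². Overall, the cross-section has 2 separate islands. Net area = 296.91 mm².

296.91 mm²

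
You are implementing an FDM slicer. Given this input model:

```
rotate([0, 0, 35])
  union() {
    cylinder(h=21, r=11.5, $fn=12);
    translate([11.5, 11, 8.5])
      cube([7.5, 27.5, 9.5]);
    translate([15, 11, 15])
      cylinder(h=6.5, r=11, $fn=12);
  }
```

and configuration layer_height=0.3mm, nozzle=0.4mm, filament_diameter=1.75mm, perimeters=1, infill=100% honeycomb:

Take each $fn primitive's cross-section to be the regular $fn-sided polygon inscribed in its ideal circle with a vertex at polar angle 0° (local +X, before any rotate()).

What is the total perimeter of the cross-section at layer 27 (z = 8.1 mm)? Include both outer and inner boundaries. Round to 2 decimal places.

71.43 mm

At z = 8.1 mm: the r=11.5 cylinder gives a regular 12-gon of circumradius 11.5 (constant along its height) (perimeter = 2·12·11.500·sin(180°/12) = 71.43 mm); the cube at (11.5, 11) does not reach this height (z outside [8.5, 18]); the cylinder at (15, 11) is absent (z outside [15, 21.5]); Combining (union): only the r=11.5 cylinder is present, so the union is just that shape — boundary = 71.43 mm; (rotated 35° about Z; rotation is an isometry so areas/perimeters/island counts are preserved). Overall, the cross-section is a single solid region. Total boundary length (outer) = 71.43 mm.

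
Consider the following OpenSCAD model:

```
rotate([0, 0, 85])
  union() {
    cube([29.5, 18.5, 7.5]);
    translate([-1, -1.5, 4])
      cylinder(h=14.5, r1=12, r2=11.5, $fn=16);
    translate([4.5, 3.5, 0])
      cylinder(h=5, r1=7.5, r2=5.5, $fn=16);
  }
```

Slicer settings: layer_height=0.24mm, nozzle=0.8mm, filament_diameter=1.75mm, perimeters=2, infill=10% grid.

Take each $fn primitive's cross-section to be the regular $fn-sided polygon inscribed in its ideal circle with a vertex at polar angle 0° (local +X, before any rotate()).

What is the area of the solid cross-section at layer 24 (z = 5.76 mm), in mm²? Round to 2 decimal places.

901.08 mm²

At z = 5.76 mm: the cube (footprint 29.5×18.5) is included at this height (area 545.75 mm²); the cone at (-1, -1.5): at t=0.121 of its height the radius interpolates to r₁+(r₂−r₁)t = 11.939, giving a regular 16-gon of that circumradius (area = (16/2)·11.939²·sin(360°/16) = 436.40 mm²); the cone at (4.5, 3.5) is absent (z outside [0, 5]); Taking the union: the regions partially overlap — summed areas 982.15 mm² minus the doubly-counted overlap 81.08 mm² gives 901.08 mm² — area = 901.08 mm²; (rotated 85° about Z; rotation is an isometry so areas/perimeters/island counts are preserved). Overall, the cross-section is a single solid region. Net area = 901.08 mm².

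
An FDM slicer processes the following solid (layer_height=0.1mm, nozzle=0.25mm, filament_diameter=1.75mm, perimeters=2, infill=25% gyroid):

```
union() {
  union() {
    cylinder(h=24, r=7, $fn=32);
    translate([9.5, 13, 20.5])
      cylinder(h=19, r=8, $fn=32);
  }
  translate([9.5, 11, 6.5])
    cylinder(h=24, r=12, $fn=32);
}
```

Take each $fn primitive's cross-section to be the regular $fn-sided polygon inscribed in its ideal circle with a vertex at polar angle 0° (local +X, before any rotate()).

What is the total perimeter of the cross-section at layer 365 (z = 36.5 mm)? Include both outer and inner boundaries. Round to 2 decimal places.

At z = 36.5 mm: the cylinder is not intersected at this z (z outside [0, 24]); the cylinder at (9.5, 13): section is a regular 32-gon, circumradius r=8 (perimeter = 2·32·8.000·sin(180°/32) = 50.18 mm); Merging all regions: only the r=8 cylinder at (9.5, 13) is present, so the union is just that shape — boundary = 50.18 mm; the cylinder at (9.5, 11) is not intersected at this z (z outside [6.5, 30.5]); Taking the union: only the result so far is present, so the union is just that shape — boundary = 50.18 mm. Overall, the cross-section is a single solid region. Total boundary length (outer) = 50.18 mm.

50.18 mm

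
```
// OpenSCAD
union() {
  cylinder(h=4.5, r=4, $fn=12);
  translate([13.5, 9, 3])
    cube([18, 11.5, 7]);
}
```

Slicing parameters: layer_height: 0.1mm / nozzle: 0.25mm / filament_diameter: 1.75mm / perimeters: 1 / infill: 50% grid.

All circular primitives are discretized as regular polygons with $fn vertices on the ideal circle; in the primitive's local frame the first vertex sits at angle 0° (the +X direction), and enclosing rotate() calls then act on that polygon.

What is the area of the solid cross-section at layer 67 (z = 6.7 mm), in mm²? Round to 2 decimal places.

At z = 6.7 mm: the cylinder is not intersected at this z (z outside [0, 4.5]); the 18×11.5 cube at (13.5, 9) contributes its full rectangle (area 207.00 mm²); Taking the union: only the 18×11.5 cube at (13.5, 9) is present, so the union is just that shape — area = 207.00 mm². Overall, the cross-section is a single solid region. Net area = 207.00 mm².

207.00 mm²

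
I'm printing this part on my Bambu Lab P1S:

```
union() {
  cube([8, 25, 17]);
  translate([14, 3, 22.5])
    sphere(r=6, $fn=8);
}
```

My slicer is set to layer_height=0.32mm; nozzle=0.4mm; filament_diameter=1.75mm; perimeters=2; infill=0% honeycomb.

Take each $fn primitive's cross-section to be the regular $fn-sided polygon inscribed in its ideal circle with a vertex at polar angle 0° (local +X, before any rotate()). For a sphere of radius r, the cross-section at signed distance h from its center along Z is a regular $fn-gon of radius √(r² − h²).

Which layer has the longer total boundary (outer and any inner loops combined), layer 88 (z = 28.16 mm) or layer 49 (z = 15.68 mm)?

Layer 88 (z = 28.16): the cube is not intersected at this z (z outside [0, 17]); the r=6 sphere at (14, 3) slices to a regular 8-gon of circumradius 1.991 (√(r²−h²) with h=5.66 from center) (perimeter = 2·8·1.991·sin(180°/8) = 12.19 mm); Combining (union): only the r=6 sphere at (14, 3) is present, so the union is just that shape — boundary = 12.19 mm. So its perimeter = 12.19 mm. Layer 49 (z = 15.68): the cube is present — its section is the full 8×25 rectangle (perimeter 66.00 mm); the sphere at (14, 3) does not reach this height (|z−center|=6.820 > r=6); Merging all regions: only the 8×25 cube is present, so the union is just that shape — boundary = 66.00 mm. So its perimeter = 66.00 mm. Layer 49 is larger (66.00 vs 12.19 mm).

layer 49 (z = 15.68 mm)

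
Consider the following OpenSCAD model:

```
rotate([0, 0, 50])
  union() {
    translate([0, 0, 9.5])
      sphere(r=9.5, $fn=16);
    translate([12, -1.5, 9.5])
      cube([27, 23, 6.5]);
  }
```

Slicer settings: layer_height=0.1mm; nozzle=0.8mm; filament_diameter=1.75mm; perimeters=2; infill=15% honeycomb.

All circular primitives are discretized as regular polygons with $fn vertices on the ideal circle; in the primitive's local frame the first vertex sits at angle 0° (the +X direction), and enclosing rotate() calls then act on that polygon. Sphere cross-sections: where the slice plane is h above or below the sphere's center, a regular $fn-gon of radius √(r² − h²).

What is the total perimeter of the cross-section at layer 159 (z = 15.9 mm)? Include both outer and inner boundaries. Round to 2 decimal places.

143.83 mm

At z = 15.9 mm: the sphere: section is a regular 16-gon, circumradius = √(r²−h²) = √(9.5²−6.4²) = 7.021 (perimeter = 2·16·7.021·sin(180°/16) = 43.83 mm); the cube at (12, -1.5) is present — its section is the full 27×23 rectangle (perimeter 100.00 mm); Merging all regions: the 2 present regions are separate (no shared area or edge), so areas and boundary lengths simply add and each stays a separate island — boundary = 143.83 mm; (whole slice rotated 50° about Z — lengths, areas and connectivity unchanged). Overall, the cross-section has 2 separate islands. Total boundary length (outer) = 143.83 mm.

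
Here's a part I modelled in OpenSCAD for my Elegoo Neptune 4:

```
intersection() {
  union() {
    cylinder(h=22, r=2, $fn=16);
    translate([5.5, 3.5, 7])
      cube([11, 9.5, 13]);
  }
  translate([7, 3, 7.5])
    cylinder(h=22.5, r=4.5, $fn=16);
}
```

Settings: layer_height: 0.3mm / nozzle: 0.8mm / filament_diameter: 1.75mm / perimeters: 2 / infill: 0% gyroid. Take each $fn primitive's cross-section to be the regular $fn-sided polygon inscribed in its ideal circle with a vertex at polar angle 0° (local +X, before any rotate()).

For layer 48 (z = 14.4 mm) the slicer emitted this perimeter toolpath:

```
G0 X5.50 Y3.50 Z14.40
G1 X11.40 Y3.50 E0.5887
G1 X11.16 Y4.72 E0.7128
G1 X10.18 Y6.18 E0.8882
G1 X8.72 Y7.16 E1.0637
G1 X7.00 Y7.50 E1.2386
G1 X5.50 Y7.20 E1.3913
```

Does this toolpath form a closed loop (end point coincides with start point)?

Start point (G0): (5.50, 3.50). End point (last G1): the path does not return to the start — open.

no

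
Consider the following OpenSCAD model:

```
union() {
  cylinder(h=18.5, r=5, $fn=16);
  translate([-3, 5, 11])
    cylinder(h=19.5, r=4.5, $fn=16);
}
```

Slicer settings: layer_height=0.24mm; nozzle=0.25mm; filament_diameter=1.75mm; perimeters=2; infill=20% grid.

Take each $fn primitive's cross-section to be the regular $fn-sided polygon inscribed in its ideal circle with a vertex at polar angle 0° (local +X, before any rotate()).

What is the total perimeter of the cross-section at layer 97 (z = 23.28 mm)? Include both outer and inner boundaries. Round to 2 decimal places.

28.09 mm

At z = 23.28 mm: the cylinder does not reach this height (z outside [0, 18.5]); the cylinder at (-3, 5): section is a regular 16-gon, circumradius r=4.5 (perimeter = 2·16·4.500·sin(180°/16) = 28.09 mm); Merging all regions: only the r=4.5 cylinder at (-3, 5) is present, so the union is just that shape — boundary = 28.09 mm. Overall, the cross-section is a single solid region. Total boundary length (outer) = 28.09 mm.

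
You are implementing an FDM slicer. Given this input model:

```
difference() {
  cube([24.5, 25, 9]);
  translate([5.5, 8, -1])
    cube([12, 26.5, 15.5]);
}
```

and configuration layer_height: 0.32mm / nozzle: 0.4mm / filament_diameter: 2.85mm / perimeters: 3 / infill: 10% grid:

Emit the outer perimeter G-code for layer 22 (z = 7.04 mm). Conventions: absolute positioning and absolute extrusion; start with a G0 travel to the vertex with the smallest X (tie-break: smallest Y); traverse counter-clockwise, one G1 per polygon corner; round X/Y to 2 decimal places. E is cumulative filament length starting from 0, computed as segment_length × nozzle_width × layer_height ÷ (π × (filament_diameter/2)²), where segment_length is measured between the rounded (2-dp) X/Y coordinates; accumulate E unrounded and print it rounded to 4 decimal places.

G0 X0.00 Y0.00 Z7.04
G1 X24.50 Y0.00 E0.4916
G1 X24.50 Y25.00 E0.9932
G1 X17.50 Y25.00 E1.1336
G1 X17.50 Y8.00 E1.4747
G1 X5.50 Y8.00 E1.7155
G1 X5.50 Y25.00 E2.0566
G1 X0.00 Y25.00 E2.1670
G1 X0.00 Y0.00 E2.6686

At z = 7.04 mm: the cube (footprint 24.5×25) is included at this height; the cube at (5.5, 8) is present — its section is the full 12×26.5 rectangle; Taking the first minus the rest: starting from the 24.5×25 cube, the 12×26.5 cube at (5.5, 8) partially overlaps it — only the 204.00 mm² overlap (of its 318.00 mm²) is removed, clipping the outline — 1 connected region. The outline is a single polygon with 8 vertices. Extrusion per mm of travel: 0.4 × 0.32 / (π × 1.425²) = 0.020065. Accumulating E over each segment gives final E = 2.6686.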